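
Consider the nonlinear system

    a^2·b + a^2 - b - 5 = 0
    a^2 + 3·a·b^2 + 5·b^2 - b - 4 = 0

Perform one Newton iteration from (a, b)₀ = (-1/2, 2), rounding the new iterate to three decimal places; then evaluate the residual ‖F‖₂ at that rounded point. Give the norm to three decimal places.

At (-1/2, 2): F = (-6.250, 8.250).
Jacobian J = [[2·a·b + 2·a, a^2 - 1], [2·a + 3·b^2, 6·a·b + 10·b - 1]].
At the point, J = [[-3.000, -0.750], [11.000, 13.000]] (det J = -30.750).
Solving J·Δ = −F gives Δ = (-2.441, 1.431).
Then the next iterate is (a, b)₁ = (-2.941, 3.431).
Re-evaluating at (-2.941, 3.431): F = (29.89485, -43.78496), so ‖F‖₂ = 53.017.

53.017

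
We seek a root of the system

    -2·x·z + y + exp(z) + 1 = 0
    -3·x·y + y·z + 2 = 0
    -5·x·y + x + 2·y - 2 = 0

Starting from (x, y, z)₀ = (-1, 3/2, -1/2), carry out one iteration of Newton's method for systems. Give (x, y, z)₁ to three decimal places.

(-0.247, 1.128, -1.454)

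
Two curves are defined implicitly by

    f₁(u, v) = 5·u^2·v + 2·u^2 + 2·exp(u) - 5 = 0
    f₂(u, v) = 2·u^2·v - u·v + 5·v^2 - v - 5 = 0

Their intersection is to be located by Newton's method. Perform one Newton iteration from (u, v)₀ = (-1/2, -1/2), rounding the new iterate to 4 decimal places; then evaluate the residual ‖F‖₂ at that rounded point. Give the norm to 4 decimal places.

At (-1/2, -1/2): F = (-3.911939, -3.7500).
Jacobian J = [[10·u·v + 4·u + 2·exp(u), 5·u^2], [4·u·v - v, 2·u^2 - u + 10·v - 1]].
At the point, J = [[1.713061, 1.2500], [1.5000, -5.0000]] (det J = -10.440307).
Solving J·Δ = −F gives Δ = (2.3225, -0.0533).
Then the next iterate is (u, v)₁ = (1.8225, -0.5533).
Re-evaluating at (1.8225, -0.5533): F = (4.828680, -5.583185), so ‖F‖₂ = 7.3816.

7.3816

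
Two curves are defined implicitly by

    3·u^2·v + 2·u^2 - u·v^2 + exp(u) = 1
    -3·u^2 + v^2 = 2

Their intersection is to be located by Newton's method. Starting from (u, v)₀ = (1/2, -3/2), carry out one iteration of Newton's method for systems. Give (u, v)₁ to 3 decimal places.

(0.224, -1.391)

At (1/2, -3/2): F = (-1.10128, -0.500).
Jacobian J = [[6·u·v + 4·u - v^2 + exp(u), 3·u^2 - 2·u·v], [-6·u, 2·v]].
At the point, J = [[-3.10128, 2.250], [-3.000, -3.000]] (det J = 16.05384).
Solving J·Δ = −F gives Δ = (-0.276, 0.109).
Then the next iterate is (u, v)₁ = (0.224, -1.391).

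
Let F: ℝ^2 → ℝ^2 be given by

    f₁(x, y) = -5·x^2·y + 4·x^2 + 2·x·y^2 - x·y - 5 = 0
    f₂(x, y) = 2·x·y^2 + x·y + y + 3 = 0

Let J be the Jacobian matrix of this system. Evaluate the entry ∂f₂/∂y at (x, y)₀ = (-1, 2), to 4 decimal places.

∂f₂/∂y = 4·x·y + x + 1.
At (-1, 2) this is -8.0000.

-8.0000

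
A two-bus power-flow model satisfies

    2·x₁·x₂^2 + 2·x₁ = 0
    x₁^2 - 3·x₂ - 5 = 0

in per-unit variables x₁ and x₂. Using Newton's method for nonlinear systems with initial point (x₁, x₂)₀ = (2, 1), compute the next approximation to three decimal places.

At (2, 1): F = (8.000, -4.000).
Jacobian J = [[2·x₂^2 + 2, 4·x₁·x₂], [2·x₁, -3]].
At the point, J = [[4.000, 8.000], [4.000, -3.000]] (det J = -44.000).
Solving J·Δ = −F gives Δ = (0.182, -1.091).
Then the next iterate is (x₁, x₂)₁ = (2.182, -0.091).

(2.182, -0.091)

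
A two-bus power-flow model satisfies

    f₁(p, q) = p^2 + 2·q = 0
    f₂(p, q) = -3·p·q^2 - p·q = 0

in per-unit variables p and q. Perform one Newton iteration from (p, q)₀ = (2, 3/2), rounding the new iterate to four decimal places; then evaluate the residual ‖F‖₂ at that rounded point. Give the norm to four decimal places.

3.5954

At (2, 3/2): F = (7.0000, -16.5000).
Jacobian J = [[2·p, 2], [-3·q^2 - q, -6·p·q - p]].
At the point, J = [[4.0000, 2.0000], [-8.2500, -20.0000]] (det J = -63.5000).
Solving J·Δ = −F gives Δ = (-1.6850, -0.1299).
Then the next iterate is (p, q)₁ = (0.3150, 1.3701).
Re-evaluating at (0.3150, 1.3701): F = (2.839425, -2.205511), so ‖F‖₂ = 3.5954.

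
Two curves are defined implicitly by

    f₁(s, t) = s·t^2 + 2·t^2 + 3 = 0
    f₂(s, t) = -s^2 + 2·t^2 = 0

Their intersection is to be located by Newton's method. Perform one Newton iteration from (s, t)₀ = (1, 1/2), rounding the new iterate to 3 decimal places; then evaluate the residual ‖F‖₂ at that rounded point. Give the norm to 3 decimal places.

At (1, 1/2): F = (3.750, -0.500).
Jacobian J = [[t^2, 2·s·t + 4·t], [-2·s, 4·t]].
At the point, J = [[0.250, 3.000], [-2.000, 2.000]] (det J = 6.500).
Solving J·Δ = −F gives Δ = (-1.385, -1.135).
Then the next iterate is (s, t)₁ = (-0.385, -0.635).
Re-evaluating at (-0.385, -0.635): F = (3.65121, 0.65823), so ‖F‖₂ = 3.710.

3.710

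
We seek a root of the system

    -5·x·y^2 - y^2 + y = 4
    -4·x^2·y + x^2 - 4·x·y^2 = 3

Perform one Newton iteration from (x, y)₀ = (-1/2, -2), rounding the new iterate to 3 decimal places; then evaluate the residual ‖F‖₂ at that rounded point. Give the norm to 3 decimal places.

3.502

At (-1/2, -2): F = (0.000, 7.250).
Jacobian J = [[-5·y^2, -10·x·y - 2·y + 1], [-8·x·y + 2·x - 4·y^2, -4·x^2 - 8·x·y]].
At the point, J = [[-20.000, -5.000], [-25.000, -9.000]] (det J = 55.000).
Solving J·Δ = −F gives Δ = (-0.659, 2.636).
Then the next iterate is (x, y)₁ = (-1.159, 0.636).
Re-evaluating at (-1.159, 0.636): F = (-1.42444, -3.19878), so ‖F‖₂ = 3.502.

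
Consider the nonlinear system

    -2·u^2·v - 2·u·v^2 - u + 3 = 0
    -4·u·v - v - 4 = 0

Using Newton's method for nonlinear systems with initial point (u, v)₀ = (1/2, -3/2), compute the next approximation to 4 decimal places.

At (1/2, -3/2): F = (1.0000, 0.5000).
Jacobian J = [[-4·u·v - 2·v^2 - 1, -2·u^2 - 4·u·v], [-4·v, -4·u - 1]].
At the point, J = [[-2.5000, 2.5000], [6.0000, -3.0000]] (det J = -7.5000).
Solving J·Δ = −F gives Δ = (-0.5667, -0.9667).
Then the next iterate is (u, v)₁ = (-0.0667, -2.4667).

(-0.0667, -2.4667)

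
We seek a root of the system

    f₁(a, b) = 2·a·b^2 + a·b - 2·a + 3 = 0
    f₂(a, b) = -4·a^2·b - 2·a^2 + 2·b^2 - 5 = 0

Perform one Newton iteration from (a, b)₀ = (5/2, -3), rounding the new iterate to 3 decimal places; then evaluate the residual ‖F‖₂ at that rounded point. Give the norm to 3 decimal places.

24.036

At (5/2, -3): F = (35.500, 75.500).
Jacobian J = [[2·b^2 + b - 2, 4·a·b + a], [-8·a·b - 4·a, -4·a^2 + 4·b]].
At the point, J = [[13.000, -27.500], [50.000, -37.000]] (det J = 894.000).
Solving J·Δ = −F gives Δ = (-0.853, 0.888).
Then the next iterate is (a, b)₁ = (1.647, -2.112).
Re-evaluating at (1.647, -2.112): F = (10.92057, 21.41199), so ‖F‖₂ = 24.036.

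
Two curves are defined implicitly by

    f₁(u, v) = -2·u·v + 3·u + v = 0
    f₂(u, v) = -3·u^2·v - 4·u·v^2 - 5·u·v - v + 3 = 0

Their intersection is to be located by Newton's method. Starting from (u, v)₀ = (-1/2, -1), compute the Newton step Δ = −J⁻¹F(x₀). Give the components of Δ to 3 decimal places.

(0.235, 1.163)

At (-1/2, -1): F = (-3.500, 4.250).
Jacobian J = [[-2·v + 3, -2·u + 1], [-6·u·v - 4·v^2 - 5·v, -3·u^2 - 8·u·v - 5·u - 1]].
At the point, J = [[5.000, 2.000], [-2.000, -3.250]] (det J = -12.250).
Solving J·Δ = −F gives Δ = (0.235, 1.163).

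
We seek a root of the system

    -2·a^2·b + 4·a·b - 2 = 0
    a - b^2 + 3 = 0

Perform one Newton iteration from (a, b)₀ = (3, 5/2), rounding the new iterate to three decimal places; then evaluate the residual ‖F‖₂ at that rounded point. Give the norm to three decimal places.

4.150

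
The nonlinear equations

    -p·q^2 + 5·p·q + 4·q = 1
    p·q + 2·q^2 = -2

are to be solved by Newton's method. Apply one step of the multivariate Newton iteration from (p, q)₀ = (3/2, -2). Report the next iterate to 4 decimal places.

At (3/2, -2): F = (-30.0000, 7.0000).
Jacobian J = [[-q^2 + 5·q, -2·p·q + 5·p + 4], [q, p + 4·q]].
At the point, J = [[-14.0000, 17.5000], [-2.0000, -6.5000]] (det J = 126.0000).
Solving J·Δ = −F gives Δ = (-0.5754, 1.2540).
Then the next iterate is (p, q)₁ = (0.9246, -0.7460).

(0.9246, -0.7460)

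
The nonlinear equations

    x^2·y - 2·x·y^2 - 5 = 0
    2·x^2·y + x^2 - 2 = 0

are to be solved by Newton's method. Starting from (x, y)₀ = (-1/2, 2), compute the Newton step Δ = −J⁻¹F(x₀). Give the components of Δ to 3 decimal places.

At (-1/2, 2): F = (-0.500, -0.750).
Jacobian J = [[2·x·y - 2·y^2, x^2 - 4·x·y], [4·x·y + 2·x, 2·x^2]].
At the point, J = [[-10.000, 4.250], [-5.000, 0.500]] (det J = 16.250).
Solving J·Δ = −F gives Δ = (-0.181, -0.308).

(-0.181, -0.308)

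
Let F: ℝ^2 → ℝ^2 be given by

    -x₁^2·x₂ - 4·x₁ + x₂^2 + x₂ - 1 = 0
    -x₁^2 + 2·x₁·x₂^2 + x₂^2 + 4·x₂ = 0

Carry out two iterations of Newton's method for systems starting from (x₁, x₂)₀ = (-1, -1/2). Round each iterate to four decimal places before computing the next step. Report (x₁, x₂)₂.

At (-1, -1/2): F = (3.2500, -3.2500).
Jacobian J = [[-2·x₁·x₂ - 4, -x₁^2 + 2·x₂ + 1], [-2·x₁ + 2·x₂^2, 4·x₁·x₂ + 2·x₂ + 4]].
At the point, J = [[-5.0000, -1.0000], [2.5000, 5.0000]] (det J = -22.5000).
Solving J·Δ = −F gives Δ = (0.5778, 0.3611).
Then the next iterate is (x₁, x₂)₁ = (-0.4222, -0.1389).
Round to (-0.4222, -0.1389) and repeat: F = (0.593953, -0.730851), J = [[-4.117287, 0.543947], [0.882986, 3.956774]].
Δ = (0.1638, 0.1481), so (x₁, x₂)₂ = (-0.2584, 0.0092).

(-0.2584, 0.0092)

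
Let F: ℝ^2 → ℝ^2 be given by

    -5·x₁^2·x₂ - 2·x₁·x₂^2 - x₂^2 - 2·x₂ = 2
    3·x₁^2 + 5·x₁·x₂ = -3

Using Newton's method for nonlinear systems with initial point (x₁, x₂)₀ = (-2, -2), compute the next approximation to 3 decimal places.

At (-2, -2): F = (54.000, 35.000).
Jacobian J = [[-10·x₁·x₂ - 2·x₂^2, -5·x₁^2 - 4·x₁·x₂ - 2·x₂ - 2], [6·x₁ + 5·x₂, 5·x₁]].
At the point, J = [[-48.000, -34.000], [-22.000, -10.000]] (det J = -268.000).
Solving J·Δ = −F gives Δ = (2.425, -1.836).
Then the next iterate is (x₁, x₂)₁ = (0.425, -3.836).

(0.425, -3.836)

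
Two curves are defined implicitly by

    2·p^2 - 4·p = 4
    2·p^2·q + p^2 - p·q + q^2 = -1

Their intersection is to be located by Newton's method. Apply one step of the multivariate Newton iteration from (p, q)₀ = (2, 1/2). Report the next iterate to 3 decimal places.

At (2, 1/2): F = (-4.000, 8.250).
Jacobian J = [[4·p - 4, 0], [4·p·q + 2·p - q, 2·p^2 - p + 2·q]].
At the point, J = [[4.000, 0.000], [7.500, 7.000]] (det J = 28.000).
Solving J·Δ = −F gives Δ = (1.000, -2.250).
Then the next iterate is (p, q)₁ = (3.000, -1.750).

(3.000, -1.750)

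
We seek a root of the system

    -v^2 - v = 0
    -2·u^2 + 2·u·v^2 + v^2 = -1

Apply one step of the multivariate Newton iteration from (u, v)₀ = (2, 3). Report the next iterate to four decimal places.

(3.3429, 1.2857)

At (2, 3): F = (-12.0000, 38.0000).
Jacobian J = [[0, -2·v - 1], [-4·u + 2·v^2, 4·u·v + 2·v]].
At the point, J = [[0.0000, -7.0000], [10.0000, 30.0000]] (det J = 70.0000).
Solving J·Δ = −F gives Δ = (1.3429, -1.7143).
Then the next iterate is (u, v)₁ = (3.3429, 1.2857).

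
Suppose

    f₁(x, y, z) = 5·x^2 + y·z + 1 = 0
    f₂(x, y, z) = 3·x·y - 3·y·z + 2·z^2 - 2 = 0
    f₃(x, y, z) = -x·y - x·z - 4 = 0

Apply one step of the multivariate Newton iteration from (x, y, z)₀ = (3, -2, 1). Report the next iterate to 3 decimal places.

(1.787, -5.024, 3.287)

At (3, -2, 1): F = (44.000, -12.000, -1.000).
Jacobian J = [[10·x, z, y], [3·y, 3·x - 3·z, -3·y + 4·z], [-y - z, -x, -x]].
At the point, J = [[30.000, 1.000, -2.000], [-6.000, 6.000, 10.000], [1.000, -3.000, -3.000]] (det J = 328.000).
Solving J·Δ = −F gives Δ = (-1.213, -3.024, 2.287).
Then the next iterate is (x, y, z)₁ = (1.787, -5.024, 3.287).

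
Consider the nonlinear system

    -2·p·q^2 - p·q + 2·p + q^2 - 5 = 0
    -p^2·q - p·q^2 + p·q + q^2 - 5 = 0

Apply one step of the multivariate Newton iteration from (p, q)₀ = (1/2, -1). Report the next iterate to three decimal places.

At (1/2, -1): F = (-3.500, -4.750).
Jacobian J = [[-2·q^2 - q + 2, -4·p·q - p + 2·q], [-2·p·q - q^2 + q, -p^2 - 2·p·q + p + 2·q]].
At the point, J = [[1.000, -0.500], [-1.000, -0.750]] (det J = -1.250).
Solving J·Δ = −F gives Δ = (0.200, -6.600).
Then the next iterate is (p, q)₁ = (0.700, -7.600).

(0.700, -7.600)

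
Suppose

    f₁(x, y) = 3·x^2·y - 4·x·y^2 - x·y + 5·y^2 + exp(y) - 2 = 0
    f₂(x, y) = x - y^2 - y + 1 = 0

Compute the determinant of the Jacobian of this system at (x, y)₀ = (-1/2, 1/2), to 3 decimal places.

-3.899

J = [[6·x·y - 4·y^2 - y, 3·x^2 - 8·x·y - x + 10·y + exp(y)], [1, -2·y - 1]].
At the point, J = [[-3.000, 9.89872], [1.000, -2.000]].
det J = -3.899.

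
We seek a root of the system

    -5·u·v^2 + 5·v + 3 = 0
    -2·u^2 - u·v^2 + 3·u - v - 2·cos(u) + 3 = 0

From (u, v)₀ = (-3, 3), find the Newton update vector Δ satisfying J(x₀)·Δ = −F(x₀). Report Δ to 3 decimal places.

(1.844, -0.737)

At (-3, 3): F = (153.000, 1.97998).
Jacobian J = [[-5·v^2, -10·u·v + 5], [-4·u - v^2 + 2·sin(u) + 3, -2·u·v - 1]].
At the point, J = [[-45.000, 95.000], [5.71776, 17.000]] (det J = -1308.18720).
Solving J·Δ = −F gives Δ = (1.844, -0.737).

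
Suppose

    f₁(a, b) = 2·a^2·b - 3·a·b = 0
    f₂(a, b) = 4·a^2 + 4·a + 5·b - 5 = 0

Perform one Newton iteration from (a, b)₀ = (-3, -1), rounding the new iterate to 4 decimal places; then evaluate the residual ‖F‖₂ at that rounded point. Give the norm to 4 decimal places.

7.8678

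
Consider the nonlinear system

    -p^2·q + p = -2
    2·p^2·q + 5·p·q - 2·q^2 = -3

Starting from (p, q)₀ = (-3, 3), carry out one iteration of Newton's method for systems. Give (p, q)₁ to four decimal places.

(-2.4500, 1.0500)

At (-3, 3): F = (-28.0000, -6.0000).
Jacobian J = [[-2·p·q + 1, -p^2], [4·p·q + 5·q, 2·p^2 + 5·p - 4·q]].
At the point, J = [[19.0000, -9.0000], [-21.0000, -9.0000]] (det J = -360.0000).
Solving J·Δ = −F gives Δ = (0.5500, -1.9500).
Then the next iterate is (p, q)₁ = (-2.4500, 1.0500).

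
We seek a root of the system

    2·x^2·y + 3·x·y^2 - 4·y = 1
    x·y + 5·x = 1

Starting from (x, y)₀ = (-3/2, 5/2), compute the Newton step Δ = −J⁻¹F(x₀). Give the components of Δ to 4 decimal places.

(1.4286, -1.0235)

At (-3/2, 5/2): F = (-27.8750, -12.2500).
Jacobian J = [[4·x·y + 3·y^2, 2·x^2 + 6·x·y - 4], [y + 5, x]].
At the point, J = [[3.7500, -22.0000], [7.5000, -1.5000]] (det J = 159.3750).
Solving J·Δ = −F gives Δ = (1.4286, -1.0235).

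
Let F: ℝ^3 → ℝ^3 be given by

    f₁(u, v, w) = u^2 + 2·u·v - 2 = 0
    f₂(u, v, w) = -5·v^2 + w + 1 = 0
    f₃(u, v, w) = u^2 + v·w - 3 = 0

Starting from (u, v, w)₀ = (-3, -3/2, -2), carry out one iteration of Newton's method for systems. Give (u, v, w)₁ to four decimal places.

(-1.7676, -0.6820, -2.0204)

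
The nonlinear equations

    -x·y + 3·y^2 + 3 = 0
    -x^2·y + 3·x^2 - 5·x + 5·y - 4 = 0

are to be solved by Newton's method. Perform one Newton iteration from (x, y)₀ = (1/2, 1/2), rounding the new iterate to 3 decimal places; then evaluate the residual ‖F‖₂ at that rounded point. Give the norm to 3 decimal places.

At (1/2, 1/2): F = (3.500, -3.375).
Jacobian J = [[-y, -x + 6·y], [-2·x·y + 6·x - 5, -x^2 + 5]].
At the point, J = [[-0.500, 2.500], [-2.500, 4.750]] (det J = 3.875).
Solving J·Δ = −F gives Δ = (-6.468, -2.694).
Then the next iterate is (x, y)₁ = (-5.968, -2.194).
Re-evaluating at (-5.968, -2.194): F = (4.34712, 199.86482), so ‖F‖₂ = 199.912.

199.912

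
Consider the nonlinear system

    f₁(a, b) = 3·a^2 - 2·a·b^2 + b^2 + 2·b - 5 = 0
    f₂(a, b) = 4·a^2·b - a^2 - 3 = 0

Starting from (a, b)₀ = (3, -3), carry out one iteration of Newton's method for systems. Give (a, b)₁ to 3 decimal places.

(1.880, -2.094)

At (3, -3): F = (-29.000, -120.000).
Jacobian J = [[6·a - 2·b^2, -4·a·b + 2·b + 2], [8·a·b - 2·a, 4·a^2]].
At the point, J = [[0.000, 32.000], [-78.000, 36.000]] (det J = 2496.000).
Solving J·Δ = −F gives Δ = (-1.120, 0.906).
Then the next iterate is (a, b)₁ = (1.880, -2.094).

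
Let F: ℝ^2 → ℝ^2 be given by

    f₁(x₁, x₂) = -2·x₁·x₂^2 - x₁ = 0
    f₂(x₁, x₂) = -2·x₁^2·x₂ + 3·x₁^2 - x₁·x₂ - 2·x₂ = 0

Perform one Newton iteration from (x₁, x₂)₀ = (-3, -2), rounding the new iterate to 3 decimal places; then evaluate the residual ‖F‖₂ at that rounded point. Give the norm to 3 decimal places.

19.579

At (-3, -2): F = (27.000, 61.000).
Jacobian J = [[-2·x₂^2 - 1, -4·x₁·x₂], [-4·x₁·x₂ + 6·x₁ - x₂, -2·x₁^2 - x₁ - 2]].
At the point, J = [[-9.000, -24.000], [-40.000, -17.000]] (det J = -807.000).
Solving J·Δ = −F gives Δ = (1.245, 0.658).
Then the next iterate is (x₁, x₂)₁ = (-1.755, -1.342).
Re-evaluating at (-1.755, -1.342): F = (8.07638, 17.83565), so ‖F‖₂ = 19.579.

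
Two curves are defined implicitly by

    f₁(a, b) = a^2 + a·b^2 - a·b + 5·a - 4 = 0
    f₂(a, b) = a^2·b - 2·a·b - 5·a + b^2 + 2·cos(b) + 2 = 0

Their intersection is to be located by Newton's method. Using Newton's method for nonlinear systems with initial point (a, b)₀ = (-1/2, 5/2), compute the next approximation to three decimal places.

(0.666, 2.955)

At (-1/2, 5/2): F = (-8.125, 12.27271).
Jacobian J = [[2·a + b^2 - b + 5, 2·a·b - a], [2·a·b - 2·b - 5, a^2 - 2·a + 2·b - 2·sin(b)]].
At the point, J = [[7.750, -2.000], [-12.500, 5.05306]] (det J = 14.16118).
Solving J·Δ = −F gives Δ = (1.166, 0.455).
Then the next iterate is (a, b)₁ = (0.666, 2.955).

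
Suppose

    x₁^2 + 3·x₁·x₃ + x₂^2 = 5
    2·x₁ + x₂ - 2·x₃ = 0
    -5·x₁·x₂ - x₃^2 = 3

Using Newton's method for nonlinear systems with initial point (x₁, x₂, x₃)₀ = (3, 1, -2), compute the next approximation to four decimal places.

(-1.2941, 1.3303, -0.6290)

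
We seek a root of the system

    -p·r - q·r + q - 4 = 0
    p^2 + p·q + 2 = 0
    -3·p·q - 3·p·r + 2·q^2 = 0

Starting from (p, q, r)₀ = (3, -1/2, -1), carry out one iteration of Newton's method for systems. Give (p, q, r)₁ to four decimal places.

(0.6994, 0.5511, -1.8794)

At (3, -1/2, -1): F = (-2.0000, 9.5000, 14.0000).
Jacobian J = [[-r, -r + 1, -p - q], [2·p + q, p, 0], [-3·q - 3·r, -3·p + 4·q, -3·p]].
At the point, J = [[1.0000, 2.0000, -2.5000], [5.5000, 3.0000, 0.0000], [4.5000, -11.0000, -9.0000]] (det J = 257.0000).
Solving J·Δ = −F gives Δ = (-2.3006, 1.0511, -0.8794).
Then the next iterate is (p, q, r)₁ = (0.6994, 0.5511, -1.8794).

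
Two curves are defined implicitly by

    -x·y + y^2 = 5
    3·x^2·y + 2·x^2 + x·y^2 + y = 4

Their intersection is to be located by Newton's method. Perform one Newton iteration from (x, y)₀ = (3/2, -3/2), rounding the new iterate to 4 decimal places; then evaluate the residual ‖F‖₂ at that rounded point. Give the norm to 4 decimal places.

At (3/2, -3/2): F = (-0.5000, -7.7500).
Jacobian J = [[-y, -x + 2·y], [6·x·y + 4·x + y^2, 3·x^2 + 2·x·y + 1]].
At the point, J = [[1.5000, -4.5000], [-5.2500, 3.2500]] (det J = -18.7500).
Solving J·Δ = −F gives Δ = (-1.9467, -0.7600).
Then the next iterate is (x, y)₁ = (-0.4467, -2.2600).
Re-evaluating at (-0.4467, -2.2600): F = (-0.901942, -9.495370), so ‖F‖₂ = 9.5381.

9.5381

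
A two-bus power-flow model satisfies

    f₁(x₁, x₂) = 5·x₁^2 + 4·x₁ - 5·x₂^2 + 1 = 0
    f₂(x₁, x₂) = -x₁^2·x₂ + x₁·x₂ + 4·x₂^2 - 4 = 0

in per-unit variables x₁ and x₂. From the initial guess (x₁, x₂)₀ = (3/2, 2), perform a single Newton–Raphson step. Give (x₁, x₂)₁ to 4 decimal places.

At (3/2, 2): F = (-1.7500, 10.5000).
Jacobian J = [[10·x₁ + 4, -10·x₂], [-2·x₁·x₂ + x₂, -x₁^2 + x₁ + 8·x₂]].
At the point, J = [[19.0000, -20.0000], [-4.0000, 15.2500]] (det J = 209.7500).
Solving J·Δ = −F gives Δ = (-0.8740, -0.9178).
Then the next iterate is (x₁, x₂)₁ = (0.6260, 1.0822).

(0.6260, 1.0822)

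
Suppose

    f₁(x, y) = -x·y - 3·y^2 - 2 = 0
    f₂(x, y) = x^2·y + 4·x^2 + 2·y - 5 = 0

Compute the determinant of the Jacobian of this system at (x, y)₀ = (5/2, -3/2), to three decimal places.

-68.875

J = [[-y, -x - 6·y], [2·x·y + 8·x, x^2 + 2]].
At the point, J = [[1.500, 6.500], [12.500, 8.250]].
det J = -68.875.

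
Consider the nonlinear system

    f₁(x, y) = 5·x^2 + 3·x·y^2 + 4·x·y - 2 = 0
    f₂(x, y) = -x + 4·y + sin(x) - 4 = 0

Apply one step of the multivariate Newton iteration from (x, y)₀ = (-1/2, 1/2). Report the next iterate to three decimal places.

At (-1/2, 1/2): F = (-2.125, -1.97943).
Jacobian J = [[10·x + 3·y^2 + 4·y, 6·x·y + 4·x], [cos(x) - 1, 4]].
At the point, J = [[-2.250, -3.500], [-0.12242, 4.000]] (det J = -9.42846).
Solving J·Δ = −F gives Δ = (-1.636, 0.445).
Then the next iterate is (x, y)₁ = (-2.136, 0.945).

(-2.136, 0.945)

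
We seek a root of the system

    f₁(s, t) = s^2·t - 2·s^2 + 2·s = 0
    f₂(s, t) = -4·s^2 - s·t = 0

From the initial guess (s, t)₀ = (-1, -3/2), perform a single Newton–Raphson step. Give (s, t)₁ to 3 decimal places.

(-1.000, 4.000)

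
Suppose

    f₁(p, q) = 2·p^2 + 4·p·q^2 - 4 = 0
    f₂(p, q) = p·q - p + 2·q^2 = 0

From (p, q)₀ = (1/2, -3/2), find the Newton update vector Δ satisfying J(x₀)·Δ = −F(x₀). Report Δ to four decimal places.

(0.1854, 0.5066)

At (1/2, -3/2): F = (1.0000, 3.2500).
Jacobian J = [[4·p + 4·q^2, 8·p·q], [q - 1, p + 4·q]].
At the point, J = [[11.0000, -6.0000], [-2.5000, -5.5000]] (det J = -75.5000).
Solving J·Δ = −F gives Δ = (0.1854, 0.5066).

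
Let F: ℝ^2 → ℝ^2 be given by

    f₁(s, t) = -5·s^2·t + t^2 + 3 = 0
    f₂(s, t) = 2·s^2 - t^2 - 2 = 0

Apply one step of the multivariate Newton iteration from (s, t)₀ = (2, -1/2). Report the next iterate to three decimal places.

At (2, -1/2): F = (13.250, 5.750).
Jacobian J = [[-10·s·t, -5·s^2 + 2·t], [4·s, -2·t]].
At the point, J = [[10.000, -21.000], [8.000, 1.000]] (det J = 178.000).
Solving J·Δ = −F gives Δ = (-0.753, 0.272).
Then the next iterate is (s, t)₁ = (1.247, -0.228).

(1.247, -0.228)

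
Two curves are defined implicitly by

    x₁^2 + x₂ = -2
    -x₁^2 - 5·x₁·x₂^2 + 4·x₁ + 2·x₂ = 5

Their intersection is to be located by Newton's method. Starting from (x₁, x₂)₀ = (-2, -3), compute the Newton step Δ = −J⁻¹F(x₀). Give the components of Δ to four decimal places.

At (-2, -3): F = (3.0000, 67.0000).
Jacobian J = [[2·x₁, 1], [-2·x₁ - 5·x₂^2 + 4, -10·x₁·x₂ + 2]].
At the point, J = [[-4.0000, 1.0000], [-37.0000, -58.0000]] (det J = 269.0000).
Solving J·Δ = −F gives Δ = (0.8959, 0.5836).

(0.8959, 0.5836)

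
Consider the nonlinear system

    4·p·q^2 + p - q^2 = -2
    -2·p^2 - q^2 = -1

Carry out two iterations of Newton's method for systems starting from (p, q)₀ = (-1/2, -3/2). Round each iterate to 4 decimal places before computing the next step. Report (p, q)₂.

At (-1/2, -3/2): F = (-5.2500, -1.7500).
Jacobian J = [[4·q^2 + 1, 8·p·q - 2·q], [-4·p, -2·q]].
At the point, J = [[10.0000, 9.0000], [2.0000, 3.0000]] (det J = 12.0000).
Solving J·Δ = −F gives Δ = (0.0000, 0.5833).
Then the next iterate is (p, q)₁ = (-0.5000, -0.9167).
Round to (-0.5000, -0.9167) and repeat: F = (-1.021017, -0.340339), J = [[4.361356, 5.5002], [2.0000, 1.8334]].
Δ = (0.0000, 0.1856), so (p, q)₂ = (-0.5000, -0.7311).

(-0.5000, -0.7311)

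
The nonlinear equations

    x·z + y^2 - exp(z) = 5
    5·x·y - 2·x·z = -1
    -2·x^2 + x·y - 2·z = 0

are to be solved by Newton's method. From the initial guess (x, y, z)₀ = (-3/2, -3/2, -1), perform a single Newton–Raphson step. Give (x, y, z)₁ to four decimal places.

(-2.0252, -0.6571, -2.9388)

At (-3/2, -3/2, -1): F = (-1.617879, 9.2500, -0.2500).
Jacobian J = [[z, 2·y, x - exp(z)], [5·y - 2·z, 5·x, -2·x], [-4·x + y, x, -2]].
At the point, J = [[-1.0000, -3.0000, -1.867879], [-5.5000, -7.5000, 3.0000], [4.5000, -1.5000, -2.0000]] (det J = -105.450937).
Solving J·Δ = −F gives Δ = (-0.5252, 0.8429, -1.9388).
Then the next iterate is (x, y, z)₁ = (-2.0252, -0.6571, -2.9388).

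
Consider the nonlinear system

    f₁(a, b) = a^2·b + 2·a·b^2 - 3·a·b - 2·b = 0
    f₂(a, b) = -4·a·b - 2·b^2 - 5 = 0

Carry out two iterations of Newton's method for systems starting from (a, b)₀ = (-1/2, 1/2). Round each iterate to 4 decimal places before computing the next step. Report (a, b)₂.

(-1.8430, 2.1647)

At (-1/2, 1/2): F = (-0.3750, -4.5000).
Jacobian J = [[2·a·b + 2·b^2 - 3·b, a^2 + 4·a·b - 3·a - 2], [-4·b, -4·a - 4·b]].
At the point, J = [[-1.5000, -1.2500], [-2.0000, 0.0000]] (det J = -2.5000).
Solving J·Δ = −F gives Δ = (-2.2500, 2.4000).
Then the next iterate is (a, b)₁ = (-2.7500, 2.9000).
Round to (-2.7500, 2.9000) and repeat: F = (-6.198750, 10.0800), J = [[-7.8300, -18.0875], [-11.6000, -0.6000]].
Δ = (0.9070, -0.7353), so (a, b)₂ = (-1.8430, 2.1647).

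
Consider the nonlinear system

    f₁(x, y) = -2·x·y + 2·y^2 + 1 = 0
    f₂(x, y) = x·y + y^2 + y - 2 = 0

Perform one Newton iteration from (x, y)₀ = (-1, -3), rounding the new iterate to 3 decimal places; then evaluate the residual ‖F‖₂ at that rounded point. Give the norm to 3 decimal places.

3.580

At (-1, -3): F = (13.000, 7.000).
Jacobian J = [[-2·y, -2·x + 4·y], [y, x + 2·y + 1]].
At the point, J = [[6.000, -10.000], [-3.000, -6.000]] (det J = -66.000).
Solving J·Δ = −F gives Δ = (-0.121, 1.227).
Then the next iterate is (x, y)₁ = (-1.121, -1.773).
Re-evaluating at (-1.121, -1.773): F = (3.31199, 1.35806), so ‖F‖₂ = 3.580.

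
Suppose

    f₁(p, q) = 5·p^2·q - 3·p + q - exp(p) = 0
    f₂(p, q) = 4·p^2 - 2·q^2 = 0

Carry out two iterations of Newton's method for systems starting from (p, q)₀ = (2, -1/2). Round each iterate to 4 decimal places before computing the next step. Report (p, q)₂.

(0.4576, 0.1308)

At (2, -1/2): F = (-23.889056, 15.5000).
Jacobian J = [[10·p·q - exp(p) - 3, 5·p^2 + 1], [8·p, -4·q]].
At the point, J = [[-20.389056, 21.0000], [16.0000, 2.0000]] (det J = -376.778112).
Solving J·Δ = −F gives Δ = (-0.9907, 0.1757).
Then the next iterate is (p, q)₁ = (1.0093, -0.3243).
Round to (1.0093, -0.3243) and repeat: F = (-7.747680, 3.864405), J = [[-9.016840, 6.093432], [8.0744, 1.2972]].
Δ = (-0.5517, 0.4551), so (p, q)₂ = (0.4576, 0.1308).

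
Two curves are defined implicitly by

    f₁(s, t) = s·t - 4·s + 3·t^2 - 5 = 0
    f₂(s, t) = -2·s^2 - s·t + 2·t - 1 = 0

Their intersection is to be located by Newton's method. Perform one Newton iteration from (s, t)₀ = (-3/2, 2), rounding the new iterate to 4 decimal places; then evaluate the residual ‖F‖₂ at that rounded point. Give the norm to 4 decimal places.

1.9655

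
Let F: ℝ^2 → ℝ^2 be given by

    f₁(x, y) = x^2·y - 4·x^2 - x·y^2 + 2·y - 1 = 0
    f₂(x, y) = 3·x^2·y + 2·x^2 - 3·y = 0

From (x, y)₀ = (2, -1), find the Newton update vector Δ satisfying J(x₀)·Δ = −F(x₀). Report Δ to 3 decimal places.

(-1.443, -0.530)

At (2, -1): F = (-25.000, -1.000).
Jacobian J = [[2·x·y - 8·x - y^2, x^2 - 2·x·y + 2], [6·x·y + 4·x, 3·x^2 - 3]].
At the point, J = [[-21.000, 10.000], [-4.000, 9.000]] (det J = -149.000).
Solving J·Δ = −F gives Δ = (-1.443, -0.530).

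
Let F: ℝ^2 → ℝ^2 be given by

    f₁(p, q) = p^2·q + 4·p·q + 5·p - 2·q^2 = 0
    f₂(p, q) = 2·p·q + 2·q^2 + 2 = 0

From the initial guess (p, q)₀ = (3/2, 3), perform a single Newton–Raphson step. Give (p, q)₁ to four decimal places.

(0.7182, 1.3794)

At (3/2, 3): F = (14.2500, 29.0000).
Jacobian J = [[2·p·q + 4·q + 5, p^2 + 4·p - 4·q], [2·q, 2·p + 4·q]].
At the point, J = [[26.0000, -3.7500], [6.0000, 15.0000]] (det J = 412.5000).
Solving J·Δ = −F gives Δ = (-0.7818, -1.6206).
Then the next iterate is (p, q)₁ = (0.7182, 1.3794).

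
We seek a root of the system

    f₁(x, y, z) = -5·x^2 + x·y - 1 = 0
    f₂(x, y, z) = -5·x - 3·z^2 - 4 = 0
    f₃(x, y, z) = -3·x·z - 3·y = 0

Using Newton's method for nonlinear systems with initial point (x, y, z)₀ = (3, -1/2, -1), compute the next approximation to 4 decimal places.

(1.0000, -5.0000, 1.0000)

At (3, -1/2, -1): F = (-47.5000, -22.0000, 10.5000).
Jacobian J = [[-10·x + y, x, 0], [-5, 0, -6·z], [-3·z, -3, -3·x]].
At the point, J = [[-30.5000, 3.0000, 0.0000], [-5.0000, 0.0000, 6.0000], [3.0000, -3.0000, -9.0000]] (det J = -630.0000).
Solving J·Δ = −F gives Δ = (-2.0000, -4.5000, 2.0000).
Then the next iterate is (x, y, z)₁ = (1.0000, -5.0000, 1.0000).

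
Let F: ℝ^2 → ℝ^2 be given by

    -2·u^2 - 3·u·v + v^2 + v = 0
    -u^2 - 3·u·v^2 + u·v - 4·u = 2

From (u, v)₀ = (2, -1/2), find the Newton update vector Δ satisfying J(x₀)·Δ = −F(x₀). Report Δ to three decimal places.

(-1.312, 0.546)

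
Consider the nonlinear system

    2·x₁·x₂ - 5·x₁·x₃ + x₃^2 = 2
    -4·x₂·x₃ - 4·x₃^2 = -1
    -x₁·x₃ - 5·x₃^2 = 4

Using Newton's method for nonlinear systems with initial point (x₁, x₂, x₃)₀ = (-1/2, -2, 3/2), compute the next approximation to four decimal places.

At (-1/2, -2, 3/2): F = (6.0000, 4.0000, -14.5000).
Jacobian J = [[2·x₂ - 5·x₃, 2·x₁, -5·x₁ + 2·x₃], [0, -4·x₃, -4·x₂ - 8·x₃], [-x₃, 0, -x₁ - 10·x₃]].
At the point, J = [[-11.5000, -1.0000, 5.5000], [0.0000, -6.0000, -4.0000], [-1.5000, 0.0000, -14.5000]] (det J = -1056.0000).
Solving J·Δ = −F gives Δ = (-0.0687, 1.3286, -0.9929).
Then the next iterate is (x₁, x₂, x₃)₁ = (-0.5687, -0.6714, 0.5071).

(-0.5687, -0.6714, 0.5071)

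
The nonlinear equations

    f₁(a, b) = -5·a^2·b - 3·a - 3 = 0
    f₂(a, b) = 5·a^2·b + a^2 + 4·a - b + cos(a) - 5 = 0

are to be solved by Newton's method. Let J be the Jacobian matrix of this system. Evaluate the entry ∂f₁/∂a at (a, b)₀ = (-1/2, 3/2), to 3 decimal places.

∂f₁/∂a = -10·a·b - 3.
At (-1/2, 3/2) this is 4.500.

4.500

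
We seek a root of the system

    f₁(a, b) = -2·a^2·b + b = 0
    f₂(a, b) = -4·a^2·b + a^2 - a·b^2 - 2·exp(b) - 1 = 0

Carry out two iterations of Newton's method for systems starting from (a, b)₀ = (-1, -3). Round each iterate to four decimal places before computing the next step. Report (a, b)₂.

At (-1, -3): F = (3.0000, 20.900426).
Jacobian J = [[-4·a·b, -2·a^2 + 1], [-8·a·b + 2·a - b^2, -4·a^2 - 2·a·b - 2·exp(b)]].
At the point, J = [[-12.0000, -1.0000], [-35.0000, -10.099574]] (det J = 86.194890).
Solving J·Δ = −F gives Δ = (0.1090, 1.6916).
Then the next iterate is (a, b)₁ = (-0.8910, -1.3084).
Round to (-0.8910, -1.3084) and repeat: F = (0.769028, 4.933545), J = [[-4.663138, -0.587762], [-12.820186, -6.047597]].
Δ = (0.0847, 0.6362), so (a, b)₂ = (-0.8063, -0.6722).

(-0.8063, -0.6722)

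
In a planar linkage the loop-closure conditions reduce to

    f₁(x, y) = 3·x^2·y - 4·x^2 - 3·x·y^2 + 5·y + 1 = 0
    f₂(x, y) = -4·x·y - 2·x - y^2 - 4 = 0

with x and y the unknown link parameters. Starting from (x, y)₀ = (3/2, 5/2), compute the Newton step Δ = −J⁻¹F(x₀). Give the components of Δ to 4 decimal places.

At (3/2, 5/2): F = (-6.7500, -28.2500).
Jacobian J = [[6·x·y - 8·x - 3·y^2, 3·x^2 - 6·x·y + 5], [-4·y - 2, -4·x - 2·y]].
At the point, J = [[-8.2500, -10.7500], [-12.0000, -11.0000]] (det J = -38.2500).
Solving J·Δ = −F gives Δ = (-5.9984, 3.9755).

(-5.9984, 3.9755)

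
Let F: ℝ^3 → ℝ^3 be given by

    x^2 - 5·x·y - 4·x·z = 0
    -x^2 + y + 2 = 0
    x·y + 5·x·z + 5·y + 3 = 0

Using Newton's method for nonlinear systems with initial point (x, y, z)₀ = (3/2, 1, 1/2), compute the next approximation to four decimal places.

(2.0031, 1.7593, -2.1595)

At (3/2, 1, 1/2): F = (-8.2500, 0.7500, 13.2500).
Jacobian J = [[2·x - 5·y - 4·z, -5·x, -4·x], [-2·x, 1, 0], [y + 5·z, x + 5, 5·x]].
At the point, J = [[-4.0000, -7.5000, -6.0000], [-3.0000, 1.0000, 0.0000], [3.5000, 6.5000, 7.5000]] (det J = -60.7500).
Solving J·Δ = −F gives Δ = (0.5031, 0.7593, -2.6595).
Then the next iterate is (x, y, z)₁ = (2.0031, 1.7593, -2.1595).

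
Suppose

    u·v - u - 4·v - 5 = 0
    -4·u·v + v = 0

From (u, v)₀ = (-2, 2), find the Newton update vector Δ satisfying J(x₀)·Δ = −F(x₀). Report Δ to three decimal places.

(-0.692, -2.615)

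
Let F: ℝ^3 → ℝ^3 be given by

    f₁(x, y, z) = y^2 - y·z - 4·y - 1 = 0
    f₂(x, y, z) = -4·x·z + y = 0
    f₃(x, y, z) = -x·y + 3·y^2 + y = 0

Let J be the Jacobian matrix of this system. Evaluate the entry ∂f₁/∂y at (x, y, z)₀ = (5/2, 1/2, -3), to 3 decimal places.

0.000

∂f₁/∂y = 2·y - z - 4.
At (5/2, 1/2, -3) this is 0.000.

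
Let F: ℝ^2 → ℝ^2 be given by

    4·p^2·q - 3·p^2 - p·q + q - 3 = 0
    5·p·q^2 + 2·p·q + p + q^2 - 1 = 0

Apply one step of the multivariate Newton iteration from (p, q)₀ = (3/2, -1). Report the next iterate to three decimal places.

(0.669, -0.809)

At (3/2, -1): F = (-18.250, 6.000).
Jacobian J = [[8·p·q - 6·p - q, 4·p^2 - p + 1], [5·q^2 + 2·q + 1, 10·p·q + 2·p + 2·q]].
At the point, J = [[-20.000, 8.500], [4.000, -14.000]] (det J = 246.000).
Solving J·Δ = −F gives Δ = (-0.831, 0.191).
Then the next iterate is (p, q)₁ = (0.669, -0.809).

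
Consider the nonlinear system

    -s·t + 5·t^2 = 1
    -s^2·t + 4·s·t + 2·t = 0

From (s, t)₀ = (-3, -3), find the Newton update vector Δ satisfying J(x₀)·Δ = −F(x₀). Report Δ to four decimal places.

At (-3, -3): F = (35.0000, 57.0000).
Jacobian J = [[-t, -s + 10·t], [-2·s·t + 4·t, -s^2 + 4·s + 2]].
At the point, J = [[3.0000, -27.0000], [-30.0000, -19.0000]] (det J = -867.0000).
Solving J·Δ = −F gives Δ = (1.0081, 1.4083).

(1.0081, 1.4083)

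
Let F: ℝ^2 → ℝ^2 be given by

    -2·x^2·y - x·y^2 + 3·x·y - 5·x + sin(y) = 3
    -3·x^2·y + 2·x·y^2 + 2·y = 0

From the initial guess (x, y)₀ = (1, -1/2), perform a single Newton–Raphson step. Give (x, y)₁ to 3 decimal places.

(-4.938, -7.094)

At (1, -1/2): F = (-9.22943, 1.000).
Jacobian J = [[-4·x·y - y^2 + 3·y - 5, -2·x^2 - 2·x·y + 3·x + cos(y)], [-6·x·y + 2·y^2, -3·x^2 + 4·x·y + 2]].
At the point, J = [[-4.750, 2.87758], [3.500, -3.000]] (det J = 4.17846).
Solving J·Δ = −F gives Δ = (-5.938, -6.594).
Then the next iterate is (x, y)₁ = (-4.938, -7.094).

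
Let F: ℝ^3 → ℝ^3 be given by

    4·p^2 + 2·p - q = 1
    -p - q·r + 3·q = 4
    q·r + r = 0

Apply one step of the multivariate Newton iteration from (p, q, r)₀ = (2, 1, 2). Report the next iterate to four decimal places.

At (2, 1, 2): F = (18.0000, -5.0000, 4.0000).
Jacobian J = [[8·p + 2, -1, 0], [-1, -r + 3, -q], [0, r, q + 1]].
At the point, J = [[18.0000, -1.0000, 0.0000], [-1.0000, 1.0000, -1.0000], [0.0000, 2.0000, 2.0000]] (det J = 70.0000).
Solving J·Δ = −F gives Δ = (-0.9429, 1.0286, -3.0286).
Then the next iterate is (p, q, r)₁ = (1.0571, 2.0286, -1.0286).

(1.0571, 2.0286, -1.0286)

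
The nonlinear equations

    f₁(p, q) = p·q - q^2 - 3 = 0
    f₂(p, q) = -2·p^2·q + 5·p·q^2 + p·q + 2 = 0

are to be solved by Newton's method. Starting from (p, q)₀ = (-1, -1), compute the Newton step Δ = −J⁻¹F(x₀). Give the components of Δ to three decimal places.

(-3.000, 0.000)

At (-1, -1): F = (-3.000, 0.000).
Jacobian J = [[q, p - 2·q], [-4·p·q + 5·q^2 + q, -2·p^2 + 10·p·q + p]].
At the point, J = [[-1.000, 1.000], [0.000, 7.000]] (det J = -7.000).
Solving J·Δ = −F gives Δ = (-3.000, 0.000).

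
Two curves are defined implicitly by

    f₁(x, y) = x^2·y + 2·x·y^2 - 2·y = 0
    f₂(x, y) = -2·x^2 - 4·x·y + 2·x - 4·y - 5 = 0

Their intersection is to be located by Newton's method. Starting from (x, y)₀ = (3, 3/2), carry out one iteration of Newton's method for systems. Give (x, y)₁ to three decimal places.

(-0.484, 2.421)

At (3, 3/2): F = (24.000, -41.000).
Jacobian J = [[2·x·y + 2·y^2, x^2 + 4·x·y - 2], [-4·x - 4·y + 2, -4·x - 4]].
At the point, J = [[13.500, 25.000], [-16.000, -16.000]] (det J = 184.000).
Solving J·Δ = −F gives Δ = (-3.484, 0.921).
Then the next iterate is (x, y)₁ = (-0.484, 2.421).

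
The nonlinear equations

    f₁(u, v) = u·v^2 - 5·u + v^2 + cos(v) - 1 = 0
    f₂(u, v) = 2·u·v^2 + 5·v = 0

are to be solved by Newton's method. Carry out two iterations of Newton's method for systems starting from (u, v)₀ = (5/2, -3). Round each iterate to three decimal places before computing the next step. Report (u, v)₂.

At (5/2, -3): F = (17.01001, 30.000).
Jacobian J = [[v^2 - 5, 2·u·v + 2·v - sin(v)], [2·v^2, 4·u·v + 5]].
At the point, J = [[4.000, -20.85888], [18.000, -25.000]] (det J = 275.45984).
Solving J·Δ = −F gives Δ = (-0.728, 0.676).
Then the next iterate is (u, v)₁ = (1.772, -2.324).
Round to (1.772, -2.324) and repeat: F = (4.42753, 7.52106), J = [[0.40098, -12.15475], [10.80195, -11.47251]].
Δ = (-0.321, 0.354), so (u, v)₂ = (1.451, -1.970).

(1.451, -1.970)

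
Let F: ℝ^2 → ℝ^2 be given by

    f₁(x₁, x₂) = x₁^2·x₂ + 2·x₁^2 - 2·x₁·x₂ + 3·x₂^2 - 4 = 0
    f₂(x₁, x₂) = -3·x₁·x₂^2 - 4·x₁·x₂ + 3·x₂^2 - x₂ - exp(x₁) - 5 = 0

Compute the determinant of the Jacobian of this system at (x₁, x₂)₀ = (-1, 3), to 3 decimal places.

J = [[2·x₁·x₂ + 4·x₁ - 2·x₂, x₁^2 - 2·x₁ + 6·x₂], [-3·x₂^2 - 4·x₂ - exp(x₁), -6·x₁·x₂ - 4·x₁ + 6·x₂ - 1]].
At the point, J = [[-16.000, 21.000], [-39.36788, 39.000]].
det J = 202.725.

202.725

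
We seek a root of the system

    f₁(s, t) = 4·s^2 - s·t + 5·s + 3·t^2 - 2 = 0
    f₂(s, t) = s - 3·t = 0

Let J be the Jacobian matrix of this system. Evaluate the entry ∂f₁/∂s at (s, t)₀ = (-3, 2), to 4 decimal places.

∂f₁/∂s = 8·s - t + 5.
At (-3, 2) this is -21.0000.

-21.0000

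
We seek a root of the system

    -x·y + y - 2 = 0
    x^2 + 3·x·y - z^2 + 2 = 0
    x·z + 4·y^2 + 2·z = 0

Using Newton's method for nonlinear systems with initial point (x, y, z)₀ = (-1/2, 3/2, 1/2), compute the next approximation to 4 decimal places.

(-1.0000, 0.8333, -0.5000)

At (-1/2, 3/2, 1/2): F = (0.2500, -0.2500, 9.7500).
Jacobian J = [[-y, -x + 1, 0], [2·x + 3·y, 3·x, -2·z], [z, 8·y, x + 2]].
At the point, J = [[-1.5000, 1.5000, 0.0000], [3.5000, -1.5000, -1.0000], [0.5000, 12.0000, 1.5000]] (det J = -23.2500).
Solving J·Δ = −F gives Δ = (-0.5000, -0.6667, -1.0000).
Then the next iterate is (x, y, z)₁ = (-1.0000, 0.8333, -0.5000).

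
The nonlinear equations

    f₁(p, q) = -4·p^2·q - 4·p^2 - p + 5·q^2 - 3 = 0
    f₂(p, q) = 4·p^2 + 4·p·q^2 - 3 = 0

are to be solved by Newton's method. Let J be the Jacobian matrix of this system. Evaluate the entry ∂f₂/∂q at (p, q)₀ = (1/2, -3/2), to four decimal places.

∂f₂/∂q = 8·p·q.
At (1/2, -3/2) this is -6.0000.

-6.0000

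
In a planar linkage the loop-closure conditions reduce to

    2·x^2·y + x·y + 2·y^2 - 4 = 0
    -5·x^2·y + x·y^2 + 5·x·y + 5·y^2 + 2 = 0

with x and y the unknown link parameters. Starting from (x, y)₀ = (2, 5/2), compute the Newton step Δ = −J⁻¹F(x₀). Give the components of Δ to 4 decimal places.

At (2, 5/2): F = (33.5000, 20.7500).
Jacobian J = [[4·x·y + y, 2·x^2 + x + 4·y], [-10·x·y + y^2 + 5·y, -5·x^2 + 2·x·y + 5·x + 10·y]].
At the point, J = [[22.5000, 20.0000], [-31.2500, 25.0000]] (det J = 1187.5000).
Solving J·Δ = −F gives Δ = (-0.3558, -1.2747).

(-0.3558, -1.2747)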